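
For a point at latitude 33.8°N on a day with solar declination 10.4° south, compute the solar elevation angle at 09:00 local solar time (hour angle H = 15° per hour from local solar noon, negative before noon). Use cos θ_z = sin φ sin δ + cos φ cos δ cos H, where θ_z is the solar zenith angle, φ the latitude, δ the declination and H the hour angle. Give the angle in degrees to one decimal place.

28.5°

Hour angle H = 15° × (9 − 12) = -45.00°.
cos θ_z = sin φ sin δ + cos φ cos δ cos H = (0.5563)(-0.1805) + (0.8310)(0.9836)(0.7071) = 0.4776.
θ_z = arccos(0.4776) = 61.47°, so the elevation is 90° − 61.47° = 28.53°.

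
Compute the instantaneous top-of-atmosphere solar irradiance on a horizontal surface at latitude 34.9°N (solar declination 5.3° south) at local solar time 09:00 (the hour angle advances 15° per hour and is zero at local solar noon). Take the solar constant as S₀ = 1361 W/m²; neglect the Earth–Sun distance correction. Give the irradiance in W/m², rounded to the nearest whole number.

714 W/m²

Hour angle H = 15° × (9 − 12) = -45.00°.
cos θ_z = sin(34.9°) sin(-5.3°) + cos(34.9°) cos(-5.3°) cos(-45.00°) = -0.0528 + 0.5775 = 0.5247.
Top-of-atmosphere irradiance = S₀ cos θ_z = 1361 × 0.5247 = 714.12 W/m².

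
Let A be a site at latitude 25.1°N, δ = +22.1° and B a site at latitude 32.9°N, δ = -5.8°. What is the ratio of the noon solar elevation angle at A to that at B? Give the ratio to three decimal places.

A: 90° − |25.1 − (22.1)| = 87.00°.
B: 90° − |32.9 − (-5.8)| = 51.30°.
Ratio A/B = 87.0000 / 51.3000 = 1.6959.

1.696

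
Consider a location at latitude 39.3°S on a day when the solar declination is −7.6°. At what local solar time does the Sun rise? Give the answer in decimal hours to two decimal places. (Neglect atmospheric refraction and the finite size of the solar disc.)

−tan φ tan δ = −(-0.8185)(-0.1334) = -0.1092; H_s = arccos(-0.1092) = 96.27°.
Sunrise is at 12 − H_s/15 = 12 − 6.418 = 5.582 h local solar time.

5.58 h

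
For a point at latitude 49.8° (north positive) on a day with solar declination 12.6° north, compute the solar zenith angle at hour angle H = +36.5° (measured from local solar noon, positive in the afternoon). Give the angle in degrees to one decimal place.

cos θ_z = sin(49.8°) sin(12.6°) + cos(49.8°) cos(12.6°) cos(36.50°) = 0.1666 + 0.5064 = 0.6730.
θ_z = arccos(0.6730) = 47.70°.

47.7°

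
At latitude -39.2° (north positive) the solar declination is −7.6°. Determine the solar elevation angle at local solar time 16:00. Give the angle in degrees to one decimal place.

Hour angle H = 15° × (16 − 12) = 60.00°.
With φ = -39.2°, δ = -7.6°, H = 60.00°: sin φ sin δ = 0.0836, cos φ cos δ cos H = 0.3841, so cos θ_z = 0.4677.
θ_z = arccos(0.4677) = 62.11°, so the elevation is 90° − 62.11° = 27.89°.

27.9°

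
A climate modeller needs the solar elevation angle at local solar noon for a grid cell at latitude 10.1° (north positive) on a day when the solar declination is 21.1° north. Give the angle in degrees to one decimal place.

At local solar noon the hour angle is zero, so the elevation is 90° − |φ − δ| = 90° − |10.1° − (21.1°)| = 90° − 11.0° = 79.0°.

79.0°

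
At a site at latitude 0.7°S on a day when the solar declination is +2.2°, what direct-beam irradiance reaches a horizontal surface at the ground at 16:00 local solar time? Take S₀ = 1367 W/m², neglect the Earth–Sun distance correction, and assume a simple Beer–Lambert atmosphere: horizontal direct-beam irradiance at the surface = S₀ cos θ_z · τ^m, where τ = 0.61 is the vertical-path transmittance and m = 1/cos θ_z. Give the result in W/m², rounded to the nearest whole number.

253 W/m²

Hour angle H = 15° × (16 − 12) = 60.00°.
cos θ_z = sin φ sin δ + cos φ cos δ cos H = (-0.0122)(0.0384) + (0.9999)(0.9993)(0.5000) = 0.4991.
Air mass m = 1/cos θ_z = 1/0.4991 = 2.004; τ^m = 0.61^2.004 = 0.3714.
Surface direct beam = 1367 × 0.4991 × 0.3714 = 253.39 W/m².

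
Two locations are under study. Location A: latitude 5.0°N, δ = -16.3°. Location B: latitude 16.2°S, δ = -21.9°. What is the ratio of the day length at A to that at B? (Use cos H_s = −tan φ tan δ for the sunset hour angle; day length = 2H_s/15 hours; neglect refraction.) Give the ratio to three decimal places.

A: H_s = arccos(−tan 5.0° · tan -16.3°) = 88.53°, so 2H_s/15 = 11.8040 h.
B: H_s = arccos(−tan -16.2° · tan -21.9°) = 96.71°, so 2H_s/15 = 12.8947 h.
Ratio A/B = 11.8040 / 12.8947 = 0.9154.

0.915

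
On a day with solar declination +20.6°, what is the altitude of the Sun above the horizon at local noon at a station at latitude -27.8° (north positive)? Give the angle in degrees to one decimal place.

41.6°

At local solar noon the hour angle is zero, so the elevation is 90° − |φ − δ| = 90° − |-27.8° − (20.6°)| = 90° − 48.4° = 41.6°.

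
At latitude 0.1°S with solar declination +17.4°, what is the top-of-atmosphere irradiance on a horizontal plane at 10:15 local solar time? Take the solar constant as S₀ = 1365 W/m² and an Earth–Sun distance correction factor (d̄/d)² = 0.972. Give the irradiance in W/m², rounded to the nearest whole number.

Hour angle H = 15° × (10.25 − 12) = -26.25°.
cos θ_z = sin(-0.1°) sin(17.4°) + cos(-0.1°) cos(17.4°) cos(-26.25°) = -0.0005 + 0.8558 = 0.8553.
Top-of-atmosphere irradiance = S₀ (d̄/d)² cos θ_z = 1365 × 0.972 × 0.8553 = 1134.79 W/m².

1135 W/m²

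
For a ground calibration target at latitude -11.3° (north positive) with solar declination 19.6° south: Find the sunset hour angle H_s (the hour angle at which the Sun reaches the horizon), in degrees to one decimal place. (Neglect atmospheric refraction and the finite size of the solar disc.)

−tan φ tan δ = −(-0.1998)(-0.3561) = -0.0711; H_s = arccos(-0.0711) = 94.08°.

94.1°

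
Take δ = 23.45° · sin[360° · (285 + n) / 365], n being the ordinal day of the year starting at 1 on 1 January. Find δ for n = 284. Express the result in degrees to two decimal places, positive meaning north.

-8.48°

360 × (285 + 284) / 365 = 561.205°; sin(561.205°) = -0.3617.
δ = 23.45 × -0.3617 = -8.482° ≈ -8.48°.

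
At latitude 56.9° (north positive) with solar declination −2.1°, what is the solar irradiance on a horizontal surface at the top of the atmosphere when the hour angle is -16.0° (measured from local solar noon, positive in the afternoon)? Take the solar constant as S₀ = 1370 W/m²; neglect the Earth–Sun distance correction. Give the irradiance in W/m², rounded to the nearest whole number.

677 W/m²

With φ = 56.9°, δ = -2.1°, H = -16.00°: sin φ sin δ = -0.0307, cos φ cos δ cos H = 0.5246, so cos θ_z = 0.4939.
Top-of-atmosphere irradiance = S₀ cos θ_z = 1370 × 0.4939 = 676.64 W/m².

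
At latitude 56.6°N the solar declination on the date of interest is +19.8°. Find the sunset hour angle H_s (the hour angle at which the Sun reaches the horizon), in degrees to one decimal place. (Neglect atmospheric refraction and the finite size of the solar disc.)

−tan φ tan δ = −(1.5166)(0.3600) = -0.5460; H_s = arccos(-0.5460) = 123.09°.

123.1°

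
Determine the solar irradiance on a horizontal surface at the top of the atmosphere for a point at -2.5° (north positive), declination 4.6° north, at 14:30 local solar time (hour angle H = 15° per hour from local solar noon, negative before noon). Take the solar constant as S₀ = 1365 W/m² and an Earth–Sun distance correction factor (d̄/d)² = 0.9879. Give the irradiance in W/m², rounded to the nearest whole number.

Hour angle H = 15° × (14.5 − 12) = 37.50°.
cos θ_z = sin φ sin δ + cos φ cos δ cos H = (-0.0436)(0.0802) + (0.9990)(0.9968)(0.7934) = 0.7866.
Top-of-atmosphere irradiance = S₀ (d̄/d)² cos θ_z = 1365 × 0.9879 × 0.7866 = 1060.72 W/m².

1061 W/m²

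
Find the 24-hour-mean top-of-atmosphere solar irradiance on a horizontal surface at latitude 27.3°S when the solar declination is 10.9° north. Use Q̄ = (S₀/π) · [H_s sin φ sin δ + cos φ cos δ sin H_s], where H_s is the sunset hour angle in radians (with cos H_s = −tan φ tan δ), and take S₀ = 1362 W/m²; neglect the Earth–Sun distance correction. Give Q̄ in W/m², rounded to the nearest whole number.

321 W/m²

−tan φ tan δ = −(-0.5161)(0.1926) = 0.0994; H_s = arccos(0.0994) = 84.30°. In radians, H_s = 1.4713.
H_s sin φ sin δ = 1.4713 × -0.4586 × 0.1891 = -0.1276.
cos φ cos δ sin H_s = 0.8886 × 0.9820 × 0.9951 = 0.8683.
Q̄ = (1362/π) × (-0.1276 + 0.8683) = 433.54 × 0.7407 = 321.12 W/m².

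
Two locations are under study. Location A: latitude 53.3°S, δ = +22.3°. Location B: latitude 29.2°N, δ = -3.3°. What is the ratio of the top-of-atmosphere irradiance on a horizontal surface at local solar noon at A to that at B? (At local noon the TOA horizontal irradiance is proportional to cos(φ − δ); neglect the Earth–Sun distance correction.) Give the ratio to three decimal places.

0.295

A: cos θ_z = cos(-53.3° − (22.3°)) = 0.2487.
B: cos θ_z = cos(29.2° − (-3.3°)) = 0.8434.
Ratio A/B = 0.2487 / 0.8434 = 0.2949.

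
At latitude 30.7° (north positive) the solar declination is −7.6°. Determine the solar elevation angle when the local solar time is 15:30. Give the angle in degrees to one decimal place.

Hour angle H = 15° × (15.5 − 12) = 52.50°.
cos θ_z = sin φ sin δ + cos φ cos δ cos H = (0.5105)(-0.1323) + (0.8599)(0.9912)(0.6088) = 0.4514.
θ_z = arccos(0.4514) = 63.17°, so the elevation is 90° − 63.17° = 26.83°.

26.8°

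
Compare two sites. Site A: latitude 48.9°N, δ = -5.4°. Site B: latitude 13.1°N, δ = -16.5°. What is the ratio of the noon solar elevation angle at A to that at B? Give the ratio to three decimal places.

0.591

A: 90° − |48.9 − (-5.4)| = 35.70°.
B: 90° − |13.1 − (-16.5)| = 60.40°.
Ratio A/B = 35.7000 / 60.4000 = 0.5911.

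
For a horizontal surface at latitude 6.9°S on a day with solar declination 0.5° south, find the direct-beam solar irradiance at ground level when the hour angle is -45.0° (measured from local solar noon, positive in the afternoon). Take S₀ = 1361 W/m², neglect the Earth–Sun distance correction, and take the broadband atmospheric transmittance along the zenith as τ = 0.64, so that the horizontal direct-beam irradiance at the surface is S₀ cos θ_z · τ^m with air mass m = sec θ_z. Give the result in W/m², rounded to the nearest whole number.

With φ = -6.9°, δ = -0.5°, H = -45.00°: sin φ sin δ = 0.0010, cos φ cos δ cos H = 0.7020, so cos θ_z = 0.7030.
Air mass m = 1/cos θ_z = 1/0.7030 = 1.422; τ^m = 0.64^1.422 = 0.5301.
Surface direct beam = 1361 × 0.7030 × 0.5301 = 507.19 W/m².

507 W/m²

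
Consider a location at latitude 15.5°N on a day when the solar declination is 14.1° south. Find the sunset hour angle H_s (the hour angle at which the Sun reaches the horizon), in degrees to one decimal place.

86.0°

−tan φ tan δ = −(0.2773)(-0.2512) = 0.0697; H_s = arccos(0.0697) = 86.00°.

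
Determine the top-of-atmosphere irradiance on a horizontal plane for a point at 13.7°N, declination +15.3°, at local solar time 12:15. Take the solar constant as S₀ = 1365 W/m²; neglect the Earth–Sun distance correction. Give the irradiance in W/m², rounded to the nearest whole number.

Hour angle H = 15° × (12.25 − 12) = 3.75°.
cos θ_z = sin(13.7°) sin(15.3°) + cos(13.7°) cos(15.3°) cos(3.75°) = 0.0625 + 0.9351 = 0.9976.
Top-of-atmosphere irradiance = S₀ cos θ_z = 1365 × 0.9976 = 1361.72 W/m².

1362 W/m²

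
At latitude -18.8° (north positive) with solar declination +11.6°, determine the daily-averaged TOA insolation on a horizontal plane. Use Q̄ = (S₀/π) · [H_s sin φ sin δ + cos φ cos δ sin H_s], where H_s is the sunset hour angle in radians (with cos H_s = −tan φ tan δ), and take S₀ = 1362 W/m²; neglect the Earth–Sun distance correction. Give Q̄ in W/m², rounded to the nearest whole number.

359 W/m²

−tan φ tan δ = −(-0.3404)(0.2053) = 0.0699; H_s = arccos(0.0699) = 85.99°. In radians, H_s = 1.5008.
H_s sin φ sin δ = 1.5008 × -0.3223 × 0.2011 = -0.0973.
cos φ cos δ sin H_s = 0.9466 × 0.9796 × 0.9976 = 0.9251.
Q̄ = (1362/π) × (-0.0973 + 0.9251) = 433.54 × 0.8278 = 358.88 W/m².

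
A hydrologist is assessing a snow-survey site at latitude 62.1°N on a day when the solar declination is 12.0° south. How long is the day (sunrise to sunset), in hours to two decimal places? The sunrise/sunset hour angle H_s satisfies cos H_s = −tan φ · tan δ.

cos H_s = −tan(62.1°) · tan(-12.0°) = 0.4014, so H_s = arccos(0.4014) = 66.33°.
Day length = 2 H_s / 15° h⁻¹ = 132.66° / 15 = 8.844 h.

8.84 hours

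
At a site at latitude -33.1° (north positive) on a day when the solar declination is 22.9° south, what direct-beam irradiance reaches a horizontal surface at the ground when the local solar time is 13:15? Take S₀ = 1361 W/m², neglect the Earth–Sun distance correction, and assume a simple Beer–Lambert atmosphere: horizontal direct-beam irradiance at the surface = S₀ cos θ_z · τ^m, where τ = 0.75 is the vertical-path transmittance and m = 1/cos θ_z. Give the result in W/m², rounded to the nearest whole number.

Hour angle H = 15° × (13.25 − 12) = 18.75°.
cos θ_z = sin φ sin δ + cos φ cos δ cos H = (-0.5461)(-0.3891) + (0.8377)(0.9212)(0.9469) = 0.9432.
Air mass m = 1/cos θ_z = 1/0.9432 = 1.060; τ^m = 0.75^1.060 = 0.7372.
Surface direct beam = 1361 × 0.9432 × 0.7372 = 946.34 W/m².

946 W/m²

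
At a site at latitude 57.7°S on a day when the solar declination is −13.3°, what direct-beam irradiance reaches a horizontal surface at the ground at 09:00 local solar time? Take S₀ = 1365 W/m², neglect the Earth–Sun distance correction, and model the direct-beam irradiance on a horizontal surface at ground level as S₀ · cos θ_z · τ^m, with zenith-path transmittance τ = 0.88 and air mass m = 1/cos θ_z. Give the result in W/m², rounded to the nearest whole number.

Hour angle H = 15° × (9 − 12) = -45.00°.
With φ = -57.7°, δ = -13.3°, H = -45.00°: sin φ sin δ = 0.1945, cos φ cos δ cos H = 0.3677, so cos θ_z = 0.5622.
Air mass m = 1/cos θ_z = 1/0.5622 = 1.779; τ^m = 0.88^1.779 = 0.7966.
Surface direct beam = 1365 × 0.5622 × 0.7966 = 611.31 W/m².

611 W/m²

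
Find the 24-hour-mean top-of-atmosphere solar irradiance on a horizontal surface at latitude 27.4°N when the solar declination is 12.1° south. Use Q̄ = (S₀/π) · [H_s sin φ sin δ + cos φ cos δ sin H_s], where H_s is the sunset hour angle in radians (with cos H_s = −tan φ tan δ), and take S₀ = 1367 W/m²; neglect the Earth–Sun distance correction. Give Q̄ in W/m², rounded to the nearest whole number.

314 W/m²

The sunset hour angle satisfies cos H_s = −tan φ tan δ = 0.1111, giving H_s = 83.62°. In radians, H_s = 1.4594.
H_s sin φ sin δ = 1.4594 × 0.4602 × -0.2096 = -0.1408.
cos φ cos δ sin H_s = 0.8878 × 0.9778 × 0.9938 = 0.8627.
Q̄ = (1367/π) × (-0.1408 + 0.8627) = 435.13 × 0.7219 = 314.12 W/m².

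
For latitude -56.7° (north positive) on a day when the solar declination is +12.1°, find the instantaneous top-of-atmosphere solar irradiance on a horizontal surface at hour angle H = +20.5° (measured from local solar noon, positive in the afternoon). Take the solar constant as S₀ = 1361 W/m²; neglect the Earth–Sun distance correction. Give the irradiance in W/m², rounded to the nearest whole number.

With φ = -56.7°, δ = 12.1°, H = 20.50°: sin φ sin δ = -0.1752, cos φ cos δ cos H = 0.5028, so cos θ_z = 0.3276.
Top-of-atmosphere irradiance = S₀ cos θ_z = 1361 × 0.3276 = 445.86 W/m².

446 W/m²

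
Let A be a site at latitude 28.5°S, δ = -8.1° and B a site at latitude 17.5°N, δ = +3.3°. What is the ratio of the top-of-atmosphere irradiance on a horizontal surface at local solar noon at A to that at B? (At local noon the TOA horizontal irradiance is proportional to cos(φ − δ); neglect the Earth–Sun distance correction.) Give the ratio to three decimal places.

0.967

A: cos θ_z = cos(-28.5° − (-8.1°)) = 0.9373.
B: cos θ_z = cos(17.5° − (3.3°)) = 0.9694.
Ratio A/B = 0.9373 / 0.9694 = 0.9669.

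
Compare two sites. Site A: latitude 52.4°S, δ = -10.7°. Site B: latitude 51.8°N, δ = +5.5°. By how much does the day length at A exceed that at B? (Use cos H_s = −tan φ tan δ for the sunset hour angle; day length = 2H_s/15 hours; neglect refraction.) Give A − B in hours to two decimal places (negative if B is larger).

+0.96 h

A: H_s = arccos(−tan -52.4° · tan -10.7°) = 104.20°, so 2H_s/15 = 13.8933 h.
B: H_s = arccos(−tan 51.8° · tan 5.5°) = 97.03°, so 2H_s/15 = 12.9373 h.
A − B = 13.8933 − 12.9373 = 0.9560 h.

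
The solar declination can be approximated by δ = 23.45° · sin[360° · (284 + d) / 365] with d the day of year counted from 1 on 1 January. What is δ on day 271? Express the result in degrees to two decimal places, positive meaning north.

360 × (284 + 271) / 365 = 547.397°; sin(547.397°) = -0.1287.
δ = 23.45 × -0.1287 = -3.018° ≈ -3.02°.

-3.02°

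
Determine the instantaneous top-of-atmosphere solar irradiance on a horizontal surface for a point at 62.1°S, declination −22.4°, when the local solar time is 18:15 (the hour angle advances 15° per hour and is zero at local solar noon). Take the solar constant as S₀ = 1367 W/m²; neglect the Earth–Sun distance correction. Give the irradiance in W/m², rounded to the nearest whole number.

422 W/m²

Hour angle H = 15° × (18.25 − 12) = 93.75°.
cos θ_z = sin(-62.1°) sin(-22.4°) + cos(-62.1°) cos(-22.4°) cos(93.75°) = 0.3368 + -0.0283 = 0.3085.
Top-of-atmosphere irradiance = S₀ cos θ_z = 1367 × 0.3085 = 421.72 W/m².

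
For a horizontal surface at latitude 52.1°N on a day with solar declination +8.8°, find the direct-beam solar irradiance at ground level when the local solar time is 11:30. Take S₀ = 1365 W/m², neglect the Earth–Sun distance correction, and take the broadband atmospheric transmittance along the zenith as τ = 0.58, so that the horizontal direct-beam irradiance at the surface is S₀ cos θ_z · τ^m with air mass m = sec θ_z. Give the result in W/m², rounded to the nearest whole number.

464 W/m²

Hour angle H = 15° × (11.5 − 12) = -7.50°.
With φ = 52.1°, δ = 8.8°, H = -7.50°: sin φ sin δ = 0.1207, cos φ cos δ cos H = 0.6019, so cos θ_z = 0.7226.
Air mass m = 1/cos θ_z = 1/0.7226 = 1.384; τ^m = 0.58^1.384 = 0.4705.
Surface direct beam = 1365 × 0.7226 × 0.4705 = 464.08 W/m².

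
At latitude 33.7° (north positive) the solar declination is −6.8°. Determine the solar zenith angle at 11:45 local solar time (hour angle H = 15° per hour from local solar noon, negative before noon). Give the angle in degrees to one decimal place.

40.7°

Hour angle H = 15° × (11.75 − 12) = -3.75°.
With φ = 33.7°, δ = -6.8°, H = -3.75°: sin φ sin δ = -0.0657, cos φ cos δ cos H = 0.8243, so cos θ_z = 0.7586.
θ_z = arccos(0.7586) = 40.66°.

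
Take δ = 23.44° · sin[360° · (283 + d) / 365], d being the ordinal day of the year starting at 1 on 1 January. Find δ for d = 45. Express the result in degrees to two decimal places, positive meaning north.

360 × (283 + 45) / 365 = 323.507°; sin(323.507°) = -0.5947.
δ = 23.44 × -0.5947 = -13.940° ≈ -13.94°.

-13.94°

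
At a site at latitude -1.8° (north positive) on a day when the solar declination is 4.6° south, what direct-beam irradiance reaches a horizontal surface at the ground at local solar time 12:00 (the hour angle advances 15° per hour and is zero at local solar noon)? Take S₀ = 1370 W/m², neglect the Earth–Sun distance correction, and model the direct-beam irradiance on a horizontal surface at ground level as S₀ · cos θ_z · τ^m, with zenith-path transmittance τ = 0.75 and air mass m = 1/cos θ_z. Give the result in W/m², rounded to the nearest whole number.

Hour angle H = 15° × (12 − 12) = 0.00°.
cos θ_z = sin φ sin δ + cos φ cos δ cos H = (-0.0314)(-0.0802) + (0.9995)(0.9968)(1.0000) = 0.9988.
Air mass m = 1/cos θ_z = 1/0.9988 = 1.001; τ^m = 0.75^1.001 = 0.7498.
Surface direct beam = 1370 × 0.9988 × 0.7498 = 1025.99 W/m².

1026 W/m²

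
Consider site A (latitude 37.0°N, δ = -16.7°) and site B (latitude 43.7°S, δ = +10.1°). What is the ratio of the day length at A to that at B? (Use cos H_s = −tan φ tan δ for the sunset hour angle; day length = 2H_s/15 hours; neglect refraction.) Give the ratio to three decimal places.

0.959

A: H_s = arccos(−tan 37.0° · tan -16.7°) = 76.93°, so 2H_s/15 = 10.2573 h.
B: H_s = arccos(−tan -43.7° · tan 10.1°) = 80.20°, so 2H_s/15 = 10.6933 h.
Ratio A/B = 10.2573 / 10.6933 = 0.9592.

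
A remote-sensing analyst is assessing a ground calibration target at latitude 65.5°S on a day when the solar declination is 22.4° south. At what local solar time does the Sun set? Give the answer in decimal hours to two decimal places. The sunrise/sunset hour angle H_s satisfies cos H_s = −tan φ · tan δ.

The sunset hour angle satisfies cos H_s = −tan φ tan δ = -0.9044, giving H_s = 154.74°.
Sunset is at 12 + H_s/15 = 12 + 10.316 = 22.316 h local solar time.

22.32 h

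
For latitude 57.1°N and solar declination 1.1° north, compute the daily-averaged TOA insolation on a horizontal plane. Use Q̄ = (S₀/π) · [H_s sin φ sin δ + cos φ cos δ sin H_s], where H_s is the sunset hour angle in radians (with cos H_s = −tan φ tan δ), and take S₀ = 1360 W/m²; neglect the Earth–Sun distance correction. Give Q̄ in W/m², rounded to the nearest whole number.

The sunset hour angle satisfies cos H_s = −tan φ tan δ = -0.0297, giving H_s = 91.70°. In radians, H_s = 1.6005.
H_s sin φ sin δ = 1.6005 × 0.8396 × 0.0192 = 0.0258.
cos φ cos δ sin H_s = 0.5432 × 0.9998 × 0.9996 = 0.5429.
Q̄ = (1360/π) × (0.0258 + 0.5429) = 432.90 × 0.5687 = 246.19 W/m².

246 W/m²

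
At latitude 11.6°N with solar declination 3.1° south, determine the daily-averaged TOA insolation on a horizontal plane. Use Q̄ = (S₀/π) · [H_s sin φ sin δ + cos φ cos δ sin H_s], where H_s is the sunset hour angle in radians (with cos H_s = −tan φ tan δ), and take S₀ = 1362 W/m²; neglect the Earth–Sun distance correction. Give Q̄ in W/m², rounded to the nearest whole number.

cos H_s = −tan(11.6°) · tan(-3.1°) = 0.0111, so H_s = arccos(0.0111) = 89.36°. In radians, H_s = 1.5596.
H_s sin φ sin δ = 1.5596 × 0.2011 × -0.0541 = -0.0170.
cos φ cos δ sin H_s = 0.9796 × 0.9985 × 0.9999 = 0.9780.
Q̄ = (1362/π) × (-0.0170 + 0.9780) = 433.54 × 0.9610 = 416.63 W/m².

417 W/m²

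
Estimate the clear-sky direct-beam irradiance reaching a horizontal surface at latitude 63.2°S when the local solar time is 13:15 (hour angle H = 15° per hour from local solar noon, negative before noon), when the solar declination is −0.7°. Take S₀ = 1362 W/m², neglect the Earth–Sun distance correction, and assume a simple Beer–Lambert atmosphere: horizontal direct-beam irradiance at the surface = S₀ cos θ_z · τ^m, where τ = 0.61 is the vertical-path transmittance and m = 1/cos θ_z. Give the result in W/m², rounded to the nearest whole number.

193 W/m²

Hour angle H = 15° × (13.25 − 12) = 18.75°.
cos θ_z = sin(-63.2°) sin(-0.7°) + cos(-63.2°) cos(-0.7°) cos(18.75°) = 0.0109 + 0.4269 = 0.4378.
Air mass m = 1/cos θ_z = 1/0.4378 = 2.284; τ^m = 0.61^2.284 = 0.3234.
Surface direct beam = 1362 × 0.4378 × 0.3234 = 192.84 W/m².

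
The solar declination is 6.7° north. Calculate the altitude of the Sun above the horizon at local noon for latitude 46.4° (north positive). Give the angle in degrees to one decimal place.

50.3°

At local solar noon the hour angle is zero, so the elevation is 90° − |φ − δ| = 90° − |46.4° − (6.7°)| = 90° − 39.7° = 50.3°.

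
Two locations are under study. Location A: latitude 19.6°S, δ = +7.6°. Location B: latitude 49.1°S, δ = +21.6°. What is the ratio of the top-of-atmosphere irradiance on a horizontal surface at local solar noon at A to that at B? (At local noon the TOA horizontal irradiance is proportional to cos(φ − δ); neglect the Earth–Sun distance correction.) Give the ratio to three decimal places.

2.691

A: cos θ_z = cos(-19.6° − (7.6°)) = 0.8894.
B: cos θ_z = cos(-49.1° − (21.6°)) = 0.3305.
Ratio A/B = 0.8894 / 0.3305 = 2.6911.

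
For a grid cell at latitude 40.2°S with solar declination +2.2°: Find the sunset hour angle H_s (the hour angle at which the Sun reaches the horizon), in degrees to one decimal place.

88.1°

−tan φ tan δ = −(-0.8451)(0.0384) = 0.0325; H_s = arccos(0.0325) = 88.14°.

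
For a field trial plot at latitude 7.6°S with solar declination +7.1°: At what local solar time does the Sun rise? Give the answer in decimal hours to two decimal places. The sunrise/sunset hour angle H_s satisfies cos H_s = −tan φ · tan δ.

−tan φ tan δ = −(-0.1334)(0.1246) = 0.0166; H_s = arccos(0.0166) = 89.05°.
Sunrise is at 12 − H_s/15 = 12 − 5.937 = 6.063 h local solar time.

6.06 h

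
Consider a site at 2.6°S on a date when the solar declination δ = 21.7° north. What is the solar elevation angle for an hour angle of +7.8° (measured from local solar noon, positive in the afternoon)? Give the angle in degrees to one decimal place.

With φ = -2.6°, δ = 21.7°, H = 7.80°: sin φ sin δ = -0.0168, cos φ cos δ cos H = 0.9196, so cos θ_z = 0.9028.
θ_z = arccos(0.9028) = 25.47°, so the elevation is 90° − 25.47° = 64.53°.

64.5°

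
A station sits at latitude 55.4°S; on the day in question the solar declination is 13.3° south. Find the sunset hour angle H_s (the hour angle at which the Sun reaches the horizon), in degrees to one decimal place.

cos H_s = −tan(-55.4°) · tan(-13.3°) = -0.3427, so H_s = arccos(-0.3427) = 110.04°.

110.0°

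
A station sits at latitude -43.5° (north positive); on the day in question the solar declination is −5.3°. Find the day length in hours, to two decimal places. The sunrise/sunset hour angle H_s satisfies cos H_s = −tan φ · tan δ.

12.67 hours

The sunset hour angle satisfies cos H_s = −tan φ tan δ = -0.0880, giving H_s = 95.05°.
Day length = 2 H_s / 15° h⁻¹ = 190.10° / 15 = 12.673 h.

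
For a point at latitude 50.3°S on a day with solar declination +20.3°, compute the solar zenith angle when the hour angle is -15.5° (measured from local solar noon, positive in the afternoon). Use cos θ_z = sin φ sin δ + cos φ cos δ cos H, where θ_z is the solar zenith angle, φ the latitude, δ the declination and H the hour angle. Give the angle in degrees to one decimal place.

With φ = -50.3°, δ = 20.3°, H = -15.50°: sin φ sin δ = -0.2669, cos φ cos δ cos H = 0.5773, so cos θ_z = 0.3104.
θ_z = arccos(0.3104) = 71.92°.

71.9°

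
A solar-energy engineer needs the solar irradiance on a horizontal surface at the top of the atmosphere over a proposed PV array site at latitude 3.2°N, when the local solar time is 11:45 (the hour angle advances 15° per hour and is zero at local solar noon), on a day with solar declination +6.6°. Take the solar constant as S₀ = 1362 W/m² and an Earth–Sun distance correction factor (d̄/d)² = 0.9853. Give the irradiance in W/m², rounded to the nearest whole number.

1337 W/m²

Hour angle H = 15° × (11.75 − 12) = -3.75°.
cos θ_z = sin(3.2°) sin(6.6°) + cos(3.2°) cos(6.6°) cos(-3.75°) = 0.0064 + 0.9897 = 0.9961.
Top-of-atmosphere irradiance = S₀ (d̄/d)² cos θ_z = 1362 × 0.9853 × 0.9961 = 1336.74 W/m².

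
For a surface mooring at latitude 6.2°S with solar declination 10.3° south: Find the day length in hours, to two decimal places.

The sunset hour angle satisfies cos H_s = −tan φ tan δ = -0.0197, giving H_s = 91.13°.
Day length = 2 H_s / 15° h⁻¹ = 182.26° / 15 = 12.151 h.

12.15 hours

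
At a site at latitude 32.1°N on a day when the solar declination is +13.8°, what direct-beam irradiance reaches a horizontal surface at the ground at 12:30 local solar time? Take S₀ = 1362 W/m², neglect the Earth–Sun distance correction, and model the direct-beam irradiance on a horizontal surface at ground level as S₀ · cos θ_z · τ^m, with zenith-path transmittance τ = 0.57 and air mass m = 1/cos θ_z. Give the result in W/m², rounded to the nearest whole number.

707 W/m²

Hour angle H = 15° × (12.5 − 12) = 7.50°.
cos θ_z = sin(32.1°) sin(13.8°) + cos(32.1°) cos(13.8°) cos(7.50°) = 0.1268 + 0.8156 = 0.9424.
Air mass m = 1/cos θ_z = 1/0.9424 = 1.061; τ^m = 0.57^1.061 = 0.5508.
Surface direct beam = 1362 × 0.9424 × 0.5508 = 706.98 W/m².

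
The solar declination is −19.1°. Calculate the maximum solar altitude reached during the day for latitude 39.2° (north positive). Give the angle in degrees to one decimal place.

31.7°

At local solar noon the hour angle is zero, so the elevation is 90° − |φ − δ| = 90° − |39.2° − (-19.1°)| = 90° − 58.3° = 31.7°.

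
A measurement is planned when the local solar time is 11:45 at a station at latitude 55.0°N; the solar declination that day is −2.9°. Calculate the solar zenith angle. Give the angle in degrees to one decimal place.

58.0°

Hour angle H = 15° × (11.75 − 12) = -3.75°.
With φ = 55.0°, δ = -2.9°, H = -3.75°: sin φ sin δ = -0.0414, cos φ cos δ cos H = 0.5716, so cos θ_z = 0.5302.
θ_z = arccos(0.5302) = 57.98°.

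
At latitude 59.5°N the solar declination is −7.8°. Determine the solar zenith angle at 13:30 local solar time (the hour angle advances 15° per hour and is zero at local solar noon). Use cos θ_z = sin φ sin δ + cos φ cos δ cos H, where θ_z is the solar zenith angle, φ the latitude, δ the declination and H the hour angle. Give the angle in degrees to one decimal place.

Hour angle H = 15° × (13.5 − 12) = 22.50°.
cos θ_z = sin φ sin δ + cos φ cos δ cos H = (0.8616)(-0.1357) + (0.5075)(0.9907)(0.9239) = 0.3476.
θ_z = arccos(0.3476) = 69.66°.

69.7°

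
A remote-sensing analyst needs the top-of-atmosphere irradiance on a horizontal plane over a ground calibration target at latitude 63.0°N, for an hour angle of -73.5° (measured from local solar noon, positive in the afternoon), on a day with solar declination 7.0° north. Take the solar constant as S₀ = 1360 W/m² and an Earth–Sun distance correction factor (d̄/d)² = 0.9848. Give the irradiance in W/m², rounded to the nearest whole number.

cos θ_z = sin(63.0°) sin(7.0°) + cos(63.0°) cos(7.0°) cos(-73.50°) = 0.1086 + 0.1280 = 0.2366.
Top-of-atmosphere irradiance = S₀ (d̄/d)² cos θ_z = 1360 × 0.9848 × 0.2366 = 316.89 W/m².

317 W/m²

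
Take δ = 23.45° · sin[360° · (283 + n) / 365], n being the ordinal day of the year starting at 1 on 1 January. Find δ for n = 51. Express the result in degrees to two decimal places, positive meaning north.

360 × (283 + 51) / 365 = 329.425°; sin(329.425°) = -0.5087.
δ = 23.45 × -0.5087 = -11.929° ≈ -11.93°.

-11.93°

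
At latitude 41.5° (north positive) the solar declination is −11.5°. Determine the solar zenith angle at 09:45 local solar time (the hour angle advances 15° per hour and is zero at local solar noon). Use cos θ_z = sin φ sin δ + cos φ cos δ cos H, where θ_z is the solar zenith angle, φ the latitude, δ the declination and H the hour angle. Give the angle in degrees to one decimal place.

Hour angle H = 15° × (9.75 − 12) = -33.75°.
cos θ_z = sin(41.5°) sin(-11.5°) + cos(41.5°) cos(-11.5°) cos(-33.75°) = -0.1321 + 0.6102 = 0.4781.
θ_z = arccos(0.4781) = 61.44°.

61.4°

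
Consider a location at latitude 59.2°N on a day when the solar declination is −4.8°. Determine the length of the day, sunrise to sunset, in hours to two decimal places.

−tan φ tan δ = −(1.6775)(-0.0840) = 0.1409; H_s = arccos(0.1409) = 81.90°.
Day length = 2 H_s / 15° h⁻¹ = 163.80° / 15 = 10.920 h.

10.92 hours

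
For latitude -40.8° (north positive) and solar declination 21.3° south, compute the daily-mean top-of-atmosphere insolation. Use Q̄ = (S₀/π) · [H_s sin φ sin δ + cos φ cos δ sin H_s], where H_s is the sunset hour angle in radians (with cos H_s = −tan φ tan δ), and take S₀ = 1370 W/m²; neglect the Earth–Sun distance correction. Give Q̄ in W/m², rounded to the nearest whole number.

488 W/m²

−tan φ tan δ = −(-0.8632)(-0.3899) = -0.3366; H_s = arccos(-0.3366) = 109.67°. In radians, H_s = 1.9141.
H_s sin φ sin δ = 1.9141 × -0.6534 × -0.3633 = 0.4544.
cos φ cos δ sin H_s = 0.7570 × 0.9317 × 0.9416 = 0.6641.
Q̄ = (1370/π) × (0.4544 + 0.6641) = 436.08 × 1.1185 = 487.76 W/m².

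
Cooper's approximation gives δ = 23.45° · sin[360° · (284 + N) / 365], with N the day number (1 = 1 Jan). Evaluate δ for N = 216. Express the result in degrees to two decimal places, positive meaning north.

360 × (284 + 216) / 365 = 493.151°; sin(493.151°) = 0.7296.
δ = 23.45 × 0.7296 = 17.109° ≈ +17.11°.

+17.11°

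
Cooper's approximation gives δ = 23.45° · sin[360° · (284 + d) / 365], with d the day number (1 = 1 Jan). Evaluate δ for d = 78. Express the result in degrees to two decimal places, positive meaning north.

360 × (284 + 78) / 365 = 357.041°; sin(357.041°) = -0.0516.
δ = 23.45 × -0.0516 = -1.210° ≈ -1.21°.

-1.21°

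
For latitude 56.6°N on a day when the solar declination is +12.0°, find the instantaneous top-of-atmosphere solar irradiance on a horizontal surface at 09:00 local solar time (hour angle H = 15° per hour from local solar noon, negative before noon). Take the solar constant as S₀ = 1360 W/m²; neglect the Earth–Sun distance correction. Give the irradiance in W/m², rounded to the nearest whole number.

Hour angle H = 15° × (9 − 12) = -45.00°.
cos θ_z = sin φ sin δ + cos φ cos δ cos H = (0.8348)(0.2079) + (0.5505)(0.9781)(0.7071) = 0.5543.
Top-of-atmosphere irradiance = S₀ cos θ_z = 1360 × 0.5543 = 753.85 W/m².

754 W/m²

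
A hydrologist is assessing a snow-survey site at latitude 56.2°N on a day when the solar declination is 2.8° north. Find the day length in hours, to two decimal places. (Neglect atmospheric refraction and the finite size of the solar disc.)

12.56 hours

−tan φ tan δ = −(1.4938)(0.0489) = -0.0730; H_s = arccos(-0.0730) = 94.19°.
Day length = 2 H_s / 15° h⁻¹ = 188.38° / 15 = 12.559 h.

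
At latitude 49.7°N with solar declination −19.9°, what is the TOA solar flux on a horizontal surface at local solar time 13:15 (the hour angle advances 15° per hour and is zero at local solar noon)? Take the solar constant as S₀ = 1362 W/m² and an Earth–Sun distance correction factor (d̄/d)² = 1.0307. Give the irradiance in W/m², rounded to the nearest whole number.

444 W/m²

Hour angle H = 15° × (13.25 − 12) = 18.75°.
cos θ_z = sin(49.7°) sin(-19.9°) + cos(49.7°) cos(-19.9°) cos(18.75°) = -0.2596 + 0.5759 = 0.3163.
Top-of-atmosphere irradiance = S₀ (d̄/d)² cos θ_z = 1362 × 1.0307 × 0.3163 = 444.03 W/m².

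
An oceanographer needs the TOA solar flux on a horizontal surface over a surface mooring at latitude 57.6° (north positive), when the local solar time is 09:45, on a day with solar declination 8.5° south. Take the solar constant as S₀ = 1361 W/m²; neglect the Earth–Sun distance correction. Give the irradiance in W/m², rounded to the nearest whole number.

430 W/m²

Hour angle H = 15° × (9.75 − 12) = -33.75°.
cos θ_z = sin φ sin δ + cos φ cos δ cos H = (0.8443)(-0.1478) + (0.5358)(0.9890)(0.8315) = 0.3158.
Top-of-atmosphere irradiance = S₀ cos θ_z = 1361 × 0.3158 = 429.80 W/m².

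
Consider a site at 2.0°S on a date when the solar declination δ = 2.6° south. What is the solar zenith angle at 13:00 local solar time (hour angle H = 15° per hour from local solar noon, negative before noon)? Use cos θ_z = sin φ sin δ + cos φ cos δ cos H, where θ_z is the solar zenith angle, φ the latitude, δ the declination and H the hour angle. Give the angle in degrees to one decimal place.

Hour angle H = 15° × (13 − 12) = 15.00°.
cos θ_z = sin φ sin δ + cos φ cos δ cos H = (-0.0349)(-0.0454) + (0.9994)(0.9990)(0.9659) = 0.9659.
θ_z = arccos(0.9659) = 15.01°.

15.0°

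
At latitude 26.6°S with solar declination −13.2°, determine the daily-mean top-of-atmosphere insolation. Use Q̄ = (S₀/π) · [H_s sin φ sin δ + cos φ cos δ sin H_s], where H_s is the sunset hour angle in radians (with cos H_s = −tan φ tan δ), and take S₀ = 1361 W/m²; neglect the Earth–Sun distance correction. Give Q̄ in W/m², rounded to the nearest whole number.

449 W/m²

The sunset hour angle satisfies cos H_s = −tan φ tan δ = -0.1175, giving H_s = 96.75°. In radians, H_s = 1.6886.
H_s sin φ sin δ = 1.6886 × -0.4478 × -0.2284 = 0.1727.
cos φ cos δ sin H_s = 0.8942 × 0.9736 × 0.9931 = 0.8646.
Q̄ = (1361/π) × (0.1727 + 0.8646) = 433.22 × 1.0373 = 449.38 W/m².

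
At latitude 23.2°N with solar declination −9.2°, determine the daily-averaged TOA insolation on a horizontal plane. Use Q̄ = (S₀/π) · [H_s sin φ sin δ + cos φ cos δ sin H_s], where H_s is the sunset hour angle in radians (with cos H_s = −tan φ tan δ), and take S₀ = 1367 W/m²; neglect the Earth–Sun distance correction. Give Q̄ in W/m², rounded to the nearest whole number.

The sunset hour angle satisfies cos H_s = −tan φ tan δ = 0.0694, giving H_s = 86.02°. In radians, H_s = 1.5013.
H_s sin φ sin δ = 1.5013 × 0.3939 × -0.1599 = -0.0946.
cos φ cos δ sin H_s = 0.9191 × 0.9871 × 0.9976 = 0.9051.
Q̄ = (1367/π) × (-0.0946 + 0.9051) = 435.13 × 0.8105 = 352.67 W/m².

353 W/m²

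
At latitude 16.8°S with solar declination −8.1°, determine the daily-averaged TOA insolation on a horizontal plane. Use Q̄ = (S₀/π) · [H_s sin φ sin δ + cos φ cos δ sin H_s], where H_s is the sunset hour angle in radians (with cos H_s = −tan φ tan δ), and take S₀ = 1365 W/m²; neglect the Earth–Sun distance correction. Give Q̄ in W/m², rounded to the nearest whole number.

cos H_s = −tan(-16.8°) · tan(-8.1°) = -0.0430, so H_s = arccos(-0.0430) = 92.46°. In radians, H_s = 1.6137.
H_s sin φ sin δ = 1.6137 × -0.2890 × -0.1409 = 0.0657.
cos φ cos δ sin H_s = 0.9573 × 0.9900 × 0.9991 = 0.9469.
Q̄ = (1365/π) × (0.0657 + 0.9469) = 434.49 × 1.0126 = 439.96 W/m².

440 W/m²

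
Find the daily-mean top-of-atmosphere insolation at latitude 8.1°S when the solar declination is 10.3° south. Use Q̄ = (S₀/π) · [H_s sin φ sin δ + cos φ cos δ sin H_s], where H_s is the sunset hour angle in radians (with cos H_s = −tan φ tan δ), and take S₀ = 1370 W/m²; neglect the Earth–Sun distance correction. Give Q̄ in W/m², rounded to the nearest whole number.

442 W/m²

The sunset hour angle satisfies cos H_s = −tan φ tan δ = -0.0259, giving H_s = 91.48°. In radians, H_s = 1.5966.
H_s sin φ sin δ = 1.5966 × -0.1409 × -0.1788 = 0.0402.
cos φ cos δ sin H_s = 0.9900 × 0.9839 × 0.9997 = 0.9738.
Q̄ = (1370/π) × (0.0402 + 0.9738) = 436.08 × 1.0140 = 442.19 W/m².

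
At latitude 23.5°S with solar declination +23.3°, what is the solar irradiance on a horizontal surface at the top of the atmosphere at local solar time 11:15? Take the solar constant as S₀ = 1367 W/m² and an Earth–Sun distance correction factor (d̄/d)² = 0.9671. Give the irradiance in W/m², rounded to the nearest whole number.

Hour angle H = 15° × (11.25 − 12) = -11.25°.
cos θ_z = sin(-23.5°) sin(23.3°) + cos(-23.5°) cos(23.3°) cos(-11.25°) = -0.1577 + 0.8261 = 0.6684.
Top-of-atmosphere irradiance = S₀ (d̄/d)² cos θ_z = 1367 × 0.9671 × 0.6684 = 883.64 W/m².

884 W/m²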